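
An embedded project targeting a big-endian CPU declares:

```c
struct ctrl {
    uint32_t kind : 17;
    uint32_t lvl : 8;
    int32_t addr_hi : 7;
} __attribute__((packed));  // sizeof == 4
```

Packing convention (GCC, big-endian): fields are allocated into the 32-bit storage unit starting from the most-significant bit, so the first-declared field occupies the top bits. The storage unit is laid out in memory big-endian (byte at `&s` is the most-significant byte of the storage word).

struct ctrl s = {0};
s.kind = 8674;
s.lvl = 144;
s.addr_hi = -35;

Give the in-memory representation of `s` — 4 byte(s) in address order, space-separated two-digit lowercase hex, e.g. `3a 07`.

kind (17b) val=8674 bits=0x21e2 at bit 15: 0x10f10000
lvl (8b) val=144 bits=0x90 at bit 7: 0x10f14800
addr_hi (7b) val=-35 bits=0x5d at bit 0: 0x10f1485d
word = 0x10f1485d → big-endian bytes:
  [0]=0x10  [1]=0xf1  [2]=0x48  [3]=0x5d

10 f1 48 5d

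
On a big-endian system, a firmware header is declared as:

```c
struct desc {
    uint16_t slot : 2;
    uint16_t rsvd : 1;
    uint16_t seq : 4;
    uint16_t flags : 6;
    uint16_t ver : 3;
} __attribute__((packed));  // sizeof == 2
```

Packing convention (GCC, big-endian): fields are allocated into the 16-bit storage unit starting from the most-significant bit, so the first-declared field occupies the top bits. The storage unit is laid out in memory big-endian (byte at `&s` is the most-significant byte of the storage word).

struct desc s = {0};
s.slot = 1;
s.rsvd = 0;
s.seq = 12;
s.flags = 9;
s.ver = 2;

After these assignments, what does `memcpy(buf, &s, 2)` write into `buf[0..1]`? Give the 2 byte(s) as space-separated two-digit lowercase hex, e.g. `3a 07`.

[14+:2] slot=1 & 0x3 = 0x1; word=0x4000
[13+:1] rsvd=0 & 0x1 = 0x0; word=0x4000
[9+:4] seq=12 & 0xf = 0xc; word=0x5800
[3+:6] flags=9 & 0x3f = 0x9; word=0x5848
[0+:3] ver=2 & 0x7 = 0x2; word=0x584a
word = 0x584a → big-endian bytes:
  [0]=0x58  [1]=0x4a

58 4a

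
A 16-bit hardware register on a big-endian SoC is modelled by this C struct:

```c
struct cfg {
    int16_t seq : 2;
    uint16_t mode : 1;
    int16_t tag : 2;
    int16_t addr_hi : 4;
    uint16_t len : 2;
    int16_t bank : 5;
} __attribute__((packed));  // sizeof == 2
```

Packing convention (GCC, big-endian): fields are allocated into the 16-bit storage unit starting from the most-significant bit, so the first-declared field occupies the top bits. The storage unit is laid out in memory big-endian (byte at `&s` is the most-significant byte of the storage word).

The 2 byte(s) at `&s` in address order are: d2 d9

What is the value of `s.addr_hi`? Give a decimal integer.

5

[0]=0xd2 [1]=0xd9 (big-endian) → word 0xd2d9
seq:2 @ bit 14 → (0xd2d9>>14)&0x3 = 0x3
mode:1 @ bit 13 → (0xd2d9>>13)&0x1 = 0x0
tag:2 @ bit 11 → (0xd2d9>>11)&0x3 = 0x2
addr_hi:4 @ bit 7 → (0xd2d9>>7)&0xf = 0x5  ←
len:2 @ bit 5 → (0xd2d9>>5)&0x3 = 0x2
bank:5 @ bit 0 → (0xd2d9>>0)&0x1f = 0x19
addr_hi signed 4b, MSB=0: value = 5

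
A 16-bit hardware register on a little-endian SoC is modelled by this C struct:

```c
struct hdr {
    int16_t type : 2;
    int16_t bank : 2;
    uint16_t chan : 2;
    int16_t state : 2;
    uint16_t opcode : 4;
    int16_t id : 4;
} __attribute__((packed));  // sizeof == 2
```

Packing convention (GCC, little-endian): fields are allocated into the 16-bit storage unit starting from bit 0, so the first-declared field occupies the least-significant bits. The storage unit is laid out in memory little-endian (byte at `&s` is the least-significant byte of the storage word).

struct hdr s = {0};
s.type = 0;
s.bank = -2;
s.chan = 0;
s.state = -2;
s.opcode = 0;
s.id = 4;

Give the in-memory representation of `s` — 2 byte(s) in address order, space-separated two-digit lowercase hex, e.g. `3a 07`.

[0+:2] type=0 & 0x3 = 0x0; word=0x0000
[2+:2] bank=-2 & 0x3 = 0x2; word=0x0008
[4+:2] chan=0 & 0x3 = 0x0; word=0x0008
[6+:2] state=-2 & 0x3 = 0x2; word=0x0088
[8+:4] opcode=0 & 0xf = 0x0; word=0x0088
[12+:4] id=4 & 0xf = 0x4; word=0x4088
word = 0x4088 → little-endian bytes:
  [0]=0x88  [1]=0x40

88 40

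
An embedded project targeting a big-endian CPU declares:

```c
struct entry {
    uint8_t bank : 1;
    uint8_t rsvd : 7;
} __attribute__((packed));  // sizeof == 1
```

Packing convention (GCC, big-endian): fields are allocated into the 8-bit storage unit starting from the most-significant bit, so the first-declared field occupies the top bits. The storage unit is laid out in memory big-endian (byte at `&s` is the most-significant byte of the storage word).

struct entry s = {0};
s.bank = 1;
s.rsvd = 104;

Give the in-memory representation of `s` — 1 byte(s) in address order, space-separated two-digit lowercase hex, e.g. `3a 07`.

[7+:1] bank=1 & 0x1 = 0x1; word=0x80
[0+:7] rsvd=104 & 0x7f = 0x68; word=0xe8
word = 0xe8 → big-endian bytes:
  [0]=0xe8

e8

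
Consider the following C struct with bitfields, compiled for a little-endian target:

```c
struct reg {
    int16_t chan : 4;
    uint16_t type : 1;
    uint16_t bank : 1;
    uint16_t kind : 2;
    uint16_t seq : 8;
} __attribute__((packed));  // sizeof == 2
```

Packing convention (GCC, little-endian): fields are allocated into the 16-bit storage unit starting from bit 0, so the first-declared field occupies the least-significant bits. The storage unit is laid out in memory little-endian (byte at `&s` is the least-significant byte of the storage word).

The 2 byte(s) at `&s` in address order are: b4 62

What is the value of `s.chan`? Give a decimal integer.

[0]=0xb4 [1]=0x62 (little-endian) → word 0x62b4
chan:4 @ bit 0 → (0x62b4>>0)&0xf = 0x4  ←
type:1 @ bit 4 → (0x62b4>>4)&0x1 = 0x1
bank:1 @ bit 5 → (0x62b4>>5)&0x1 = 0x1
kind:2 @ bit 6 → (0x62b4>>6)&0x3 = 0x2
seq:8 @ bit 8 → (0x62b4>>8)&0xff = 0x62
chan signed 4b, MSB=0: value = 4

4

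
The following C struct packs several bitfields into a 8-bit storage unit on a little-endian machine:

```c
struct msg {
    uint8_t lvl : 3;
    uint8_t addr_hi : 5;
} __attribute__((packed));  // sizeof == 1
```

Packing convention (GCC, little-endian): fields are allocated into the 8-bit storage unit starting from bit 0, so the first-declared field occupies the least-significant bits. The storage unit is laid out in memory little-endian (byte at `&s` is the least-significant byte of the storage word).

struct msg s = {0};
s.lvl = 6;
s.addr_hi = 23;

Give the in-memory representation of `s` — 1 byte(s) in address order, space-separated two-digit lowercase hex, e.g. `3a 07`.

lvl:3 = 6 → 0x6 << 0 → word 0x06
addr_hi:5 = 23 → 0x17 << 3 → word 0xbe
word = 0xbe → little-endian bytes:
  [0]=0xbe

be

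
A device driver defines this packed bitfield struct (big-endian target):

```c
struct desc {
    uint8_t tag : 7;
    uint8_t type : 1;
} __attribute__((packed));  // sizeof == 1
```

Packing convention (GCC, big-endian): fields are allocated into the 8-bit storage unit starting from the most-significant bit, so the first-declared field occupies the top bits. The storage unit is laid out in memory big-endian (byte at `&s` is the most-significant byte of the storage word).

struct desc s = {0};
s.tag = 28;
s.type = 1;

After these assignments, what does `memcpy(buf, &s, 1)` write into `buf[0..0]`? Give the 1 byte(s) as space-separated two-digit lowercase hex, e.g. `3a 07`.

39

[1+:7] tag=28 & 0x7f = 0x1c; word=0x38
[0+:1] type=1 & 0x1 = 0x1; word=0x39
word = 0x39 → big-endian bytes:
  [0]=0x39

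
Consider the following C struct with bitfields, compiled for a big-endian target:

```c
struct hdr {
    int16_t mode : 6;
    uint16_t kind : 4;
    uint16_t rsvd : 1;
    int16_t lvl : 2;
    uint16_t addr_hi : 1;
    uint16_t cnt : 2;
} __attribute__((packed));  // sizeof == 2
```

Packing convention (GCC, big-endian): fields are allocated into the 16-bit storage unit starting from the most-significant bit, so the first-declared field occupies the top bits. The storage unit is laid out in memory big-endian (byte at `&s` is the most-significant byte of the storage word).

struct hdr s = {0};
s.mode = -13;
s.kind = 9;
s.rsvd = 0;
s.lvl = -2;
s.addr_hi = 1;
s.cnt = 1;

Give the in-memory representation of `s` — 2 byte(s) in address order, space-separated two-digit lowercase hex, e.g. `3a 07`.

ce 55

mode (6b) val=-13 bits=0x33 at bit 10: 0xcc00
kind (4b) val=9 bits=0x9 at bit 6: 0xce40
rsvd (1b) val=0 bits=0x0 at bit 5: 0xce40
lvl (2b) val=-2 bits=0x2 at bit 3: 0xce50
addr_hi (1b) val=1 bits=0x1 at bit 2: 0xce54
cnt (2b) val=1 bits=0x1 at bit 0: 0xce55
word = 0xce55 → big-endian bytes:
  [0]=0xce  [1]=0x55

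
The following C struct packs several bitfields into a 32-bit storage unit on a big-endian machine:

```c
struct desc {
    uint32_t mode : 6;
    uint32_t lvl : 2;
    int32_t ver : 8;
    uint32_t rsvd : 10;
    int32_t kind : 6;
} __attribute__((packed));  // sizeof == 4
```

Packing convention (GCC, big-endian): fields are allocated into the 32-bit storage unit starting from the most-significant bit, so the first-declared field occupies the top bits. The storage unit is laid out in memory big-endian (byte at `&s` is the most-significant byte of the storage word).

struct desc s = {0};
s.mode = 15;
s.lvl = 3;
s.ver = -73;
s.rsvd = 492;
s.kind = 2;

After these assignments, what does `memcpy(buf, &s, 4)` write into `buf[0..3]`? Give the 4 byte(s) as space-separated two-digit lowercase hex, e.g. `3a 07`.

mode (6b) val=15 bits=0xf at bit 26: 0x3c000000
lvl (2b) val=3 bits=0x3 at bit 24: 0x3f000000
ver (8b) val=-73 bits=0xb7 at bit 16: 0x3fb70000
rsvd (10b) val=492 bits=0x1ec at bit 6: 0x3fb77b00
kind (6b) val=2 bits=0x2 at bit 0: 0x3fb77b02
word = 0x3fb77b02 → big-endian bytes:
  [0]=0x3f  [1]=0xb7  [2]=0x7b  [3]=0x02

3f b7 7b 02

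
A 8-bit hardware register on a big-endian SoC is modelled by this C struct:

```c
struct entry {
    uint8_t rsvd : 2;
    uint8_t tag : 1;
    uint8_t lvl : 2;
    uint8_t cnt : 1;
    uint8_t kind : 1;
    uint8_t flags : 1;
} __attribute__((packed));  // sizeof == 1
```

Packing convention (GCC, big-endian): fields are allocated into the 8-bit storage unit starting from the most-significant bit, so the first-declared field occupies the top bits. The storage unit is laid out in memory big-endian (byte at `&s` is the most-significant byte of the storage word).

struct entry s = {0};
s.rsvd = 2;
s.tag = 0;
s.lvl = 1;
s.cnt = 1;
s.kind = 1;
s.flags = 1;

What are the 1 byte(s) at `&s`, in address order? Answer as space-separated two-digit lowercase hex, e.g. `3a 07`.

8f

rsvd (2b) val=2 bits=0x2 at bit 6: 0x80
tag (1b) val=0 bits=0x0 at bit 5: 0x80
lvl (2b) val=1 bits=0x1 at bit 3: 0x88
cnt (1b) val=1 bits=0x1 at bit 2: 0x8c
kind (1b) val=1 bits=0x1 at bit 1: 0x8e
flags (1b) val=1 bits=0x1 at bit 0: 0x8f
word = 0x8f → big-endian bytes:
  [0]=0x8f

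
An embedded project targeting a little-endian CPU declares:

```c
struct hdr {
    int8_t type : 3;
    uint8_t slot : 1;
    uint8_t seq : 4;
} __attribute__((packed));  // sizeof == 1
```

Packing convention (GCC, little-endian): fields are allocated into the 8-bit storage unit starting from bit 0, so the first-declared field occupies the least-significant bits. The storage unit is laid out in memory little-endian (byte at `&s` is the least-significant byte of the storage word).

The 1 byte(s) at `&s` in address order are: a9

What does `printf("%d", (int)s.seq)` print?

10

[0]=0xa9 (little-endian) → word 0xa9
type:3 @ bit 0 → (0xa9>>0)&0x7 = 0x1
slot:1 @ bit 3 → (0xa9>>3)&0x1 = 0x1
seq:4 @ bit 4 → (0xa9>>4)&0xf = 0xa  ←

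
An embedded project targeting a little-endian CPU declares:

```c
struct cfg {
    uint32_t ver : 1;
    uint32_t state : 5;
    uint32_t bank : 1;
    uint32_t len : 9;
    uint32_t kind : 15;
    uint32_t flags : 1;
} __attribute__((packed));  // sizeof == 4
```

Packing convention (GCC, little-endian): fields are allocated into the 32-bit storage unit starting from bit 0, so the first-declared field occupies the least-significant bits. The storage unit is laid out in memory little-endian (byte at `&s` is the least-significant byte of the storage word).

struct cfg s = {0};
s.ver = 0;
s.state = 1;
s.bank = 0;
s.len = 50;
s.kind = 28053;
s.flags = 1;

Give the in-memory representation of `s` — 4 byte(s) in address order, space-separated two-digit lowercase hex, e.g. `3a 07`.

ver:1 = 0 → 0x0 << 0 → word 0x00000000
state:5 = 1 → 0x1 << 1 → word 0x00000002
bank:1 = 0 → 0x0 << 6 → word 0x00000002
len:9 = 50 → 0x32 << 7 → word 0x00001902
kind:15 = 28053 → 0x6d95 << 16 → word 0x6d951902
flags:1 = 1 → 0x1 << 31 → word 0xed951902
word = 0xed951902 → little-endian bytes:
  [0]=0x02  [1]=0x19  [2]=0x95  [3]=0xed

02 19 95 ed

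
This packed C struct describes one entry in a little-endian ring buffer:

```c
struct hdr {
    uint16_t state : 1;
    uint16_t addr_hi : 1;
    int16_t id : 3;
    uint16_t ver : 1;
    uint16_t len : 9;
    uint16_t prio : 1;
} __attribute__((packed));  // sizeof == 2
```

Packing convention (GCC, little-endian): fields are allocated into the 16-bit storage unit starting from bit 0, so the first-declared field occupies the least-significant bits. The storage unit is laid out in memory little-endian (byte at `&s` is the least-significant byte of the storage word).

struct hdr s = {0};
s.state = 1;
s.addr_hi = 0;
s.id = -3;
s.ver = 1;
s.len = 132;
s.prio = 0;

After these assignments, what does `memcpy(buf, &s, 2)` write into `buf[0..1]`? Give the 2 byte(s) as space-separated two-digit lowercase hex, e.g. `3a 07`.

35 21

state (1b) val=1 bits=0x1 at bit 0: 0x0001
addr_hi (1b) val=0 bits=0x0 at bit 1: 0x0001
id (3b) val=-3 bits=0x5 at bit 2: 0x0015
ver (1b) val=1 bits=0x1 at bit 5: 0x0035
len (9b) val=132 bits=0x84 at bit 6: 0x2135
prio (1b) val=0 bits=0x0 at bit 15: 0x2135
word = 0x2135 → little-endian bytes:
  [0]=0x35  [1]=0x21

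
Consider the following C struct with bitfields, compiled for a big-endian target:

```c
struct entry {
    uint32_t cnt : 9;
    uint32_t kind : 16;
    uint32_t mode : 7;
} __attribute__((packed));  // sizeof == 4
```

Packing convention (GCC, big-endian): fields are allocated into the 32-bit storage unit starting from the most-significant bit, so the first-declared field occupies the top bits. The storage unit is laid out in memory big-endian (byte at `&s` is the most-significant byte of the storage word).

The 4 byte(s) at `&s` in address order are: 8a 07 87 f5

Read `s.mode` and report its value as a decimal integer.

[0]=0x8a [1]=0x07 [2]=0x87 [3]=0xf5 (big-endian) → word 0x8a0787f5
cnt [23+:9] = (word>>23) & 0x1ff = 276
kind [7+:16] = (word>>7) & 0xffff = 3855
mode [0+:7] = (word>>0) & 0x7f = 117  ←

117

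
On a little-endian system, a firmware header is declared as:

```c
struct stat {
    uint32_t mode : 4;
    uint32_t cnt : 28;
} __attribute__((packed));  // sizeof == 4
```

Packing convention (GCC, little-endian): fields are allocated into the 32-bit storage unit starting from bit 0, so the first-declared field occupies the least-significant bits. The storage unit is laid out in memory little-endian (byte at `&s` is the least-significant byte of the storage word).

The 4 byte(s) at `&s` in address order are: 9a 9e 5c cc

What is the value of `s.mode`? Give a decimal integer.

[0]=0x9a [1]=0x9e [2]=0x5c [3]=0xcc (little-endian) → word 0xcc5c9e9a
mode:4 @ bit 0 → (0xcc5c9e9a>>0)&0xf = 0xa  ←
cnt:28 @ bit 4 → (0xcc5c9e9a>>4)&0xfffffff = 0xcc5c9e9

10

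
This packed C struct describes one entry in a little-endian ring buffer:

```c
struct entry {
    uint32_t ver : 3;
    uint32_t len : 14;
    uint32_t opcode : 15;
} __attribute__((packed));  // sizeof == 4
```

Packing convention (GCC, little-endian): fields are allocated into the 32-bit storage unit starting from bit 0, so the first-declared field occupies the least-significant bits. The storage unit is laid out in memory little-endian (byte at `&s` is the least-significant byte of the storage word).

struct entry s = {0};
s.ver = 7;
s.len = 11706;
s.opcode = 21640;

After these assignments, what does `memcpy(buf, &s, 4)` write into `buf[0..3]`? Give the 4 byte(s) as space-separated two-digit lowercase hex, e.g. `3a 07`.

d7 6d 11 a9

[0+:3] ver=7 & 0x7 = 0x7; word=0x00000007
[3+:14] len=11706 & 0x3fff = 0x2dba; word=0x00016dd7
[17+:15] opcode=21640 & 0x7fff = 0x5488; word=0xa9116dd7
word = 0xa9116dd7 → little-endian bytes:
  [0]=0xd7  [1]=0x6d  [2]=0x11  [3]=0xa9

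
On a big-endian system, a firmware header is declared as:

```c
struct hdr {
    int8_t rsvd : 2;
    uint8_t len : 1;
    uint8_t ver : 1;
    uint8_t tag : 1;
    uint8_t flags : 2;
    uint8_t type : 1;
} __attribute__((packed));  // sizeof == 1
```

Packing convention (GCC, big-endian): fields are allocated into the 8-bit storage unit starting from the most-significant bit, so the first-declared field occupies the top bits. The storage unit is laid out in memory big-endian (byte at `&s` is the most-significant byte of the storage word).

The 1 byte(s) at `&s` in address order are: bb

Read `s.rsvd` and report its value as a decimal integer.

-2

[0]=0xbb (big-endian) → word 0xbb
rsvd [6+:2] = (word>>6) & 0x3 = 2  ←
len [5+:1] = (word>>5) & 0x1 = 1
ver [4+:1] = (word>>4) & 0x1 = 1
tag [3+:1] = (word>>3) & 0x1 = 1
flags [1+:2] = (word>>1) & 0x3 = 1
type [0+:1] = (word>>0) & 0x1 = 1
rsvd signed 2b, MSB=1: 2 - 4 = -2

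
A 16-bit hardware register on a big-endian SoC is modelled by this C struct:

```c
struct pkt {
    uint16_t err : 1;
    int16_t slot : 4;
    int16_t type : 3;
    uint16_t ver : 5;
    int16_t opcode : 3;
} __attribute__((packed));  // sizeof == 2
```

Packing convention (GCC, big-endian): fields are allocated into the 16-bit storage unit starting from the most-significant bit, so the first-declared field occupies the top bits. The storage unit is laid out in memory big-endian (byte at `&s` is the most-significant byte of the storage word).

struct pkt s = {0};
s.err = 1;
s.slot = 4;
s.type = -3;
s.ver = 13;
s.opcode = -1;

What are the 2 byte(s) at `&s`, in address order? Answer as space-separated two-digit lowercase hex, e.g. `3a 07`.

a5 6f

err (1b) val=1 bits=0x1 at bit 15: 0x8000
slot (4b) val=4 bits=0x4 at bit 11: 0xa000
type (3b) val=-3 bits=0x5 at bit 8: 0xa500
ver (5b) val=13 bits=0xd at bit 3: 0xa568
opcode (3b) val=-1 bits=0x7 at bit 0: 0xa56f
word = 0xa56f → big-endian bytes:
  [0]=0xa5  [1]=0x6f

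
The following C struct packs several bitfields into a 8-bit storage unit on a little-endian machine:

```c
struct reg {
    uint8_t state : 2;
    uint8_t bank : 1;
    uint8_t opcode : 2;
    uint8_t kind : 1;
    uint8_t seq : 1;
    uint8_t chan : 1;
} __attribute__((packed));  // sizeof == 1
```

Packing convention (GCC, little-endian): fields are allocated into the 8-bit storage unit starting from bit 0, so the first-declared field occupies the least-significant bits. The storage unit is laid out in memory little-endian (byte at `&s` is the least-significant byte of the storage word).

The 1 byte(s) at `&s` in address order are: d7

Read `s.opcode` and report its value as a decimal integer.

[0]=0xd7 (little-endian) → word 0xd7
state:2 @ bit 0 → (0xd7>>0)&0x3 = 0x3
bank:1 @ bit 2 → (0xd7>>2)&0x1 = 0x1
opcode:2 @ bit 3 → (0xd7>>3)&0x3 = 0x2  ←
kind:1 @ bit 5 → (0xd7>>5)&0x1 = 0x0
seq:1 @ bit 6 → (0xd7>>6)&0x1 = 0x1
chan:1 @ bit 7 → (0xd7>>7)&0x1 = 0x1

2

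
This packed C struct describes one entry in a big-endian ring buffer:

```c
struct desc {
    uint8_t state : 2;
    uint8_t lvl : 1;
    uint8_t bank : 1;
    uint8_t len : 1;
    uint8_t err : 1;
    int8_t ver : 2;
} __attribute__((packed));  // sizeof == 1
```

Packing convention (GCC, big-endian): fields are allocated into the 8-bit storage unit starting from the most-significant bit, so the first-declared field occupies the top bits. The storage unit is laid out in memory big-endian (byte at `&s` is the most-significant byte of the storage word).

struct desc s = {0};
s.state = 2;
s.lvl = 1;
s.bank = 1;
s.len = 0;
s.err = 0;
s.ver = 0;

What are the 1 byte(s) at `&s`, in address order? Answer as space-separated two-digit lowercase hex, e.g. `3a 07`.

[6+:2] state=2 & 0x3 = 0x2; word=0x80
[5+:1] lvl=1 & 0x1 = 0x1; word=0xa0
[4+:1] bank=1 & 0x1 = 0x1; word=0xb0
[3+:1] len=0 & 0x1 = 0x0; word=0xb0
[2+:1] err=0 & 0x1 = 0x0; word=0xb0
[0+:2] ver=0 & 0x3 = 0x0; word=0xb0
word = 0xb0 → big-endian bytes:
  [0]=0xb0

b0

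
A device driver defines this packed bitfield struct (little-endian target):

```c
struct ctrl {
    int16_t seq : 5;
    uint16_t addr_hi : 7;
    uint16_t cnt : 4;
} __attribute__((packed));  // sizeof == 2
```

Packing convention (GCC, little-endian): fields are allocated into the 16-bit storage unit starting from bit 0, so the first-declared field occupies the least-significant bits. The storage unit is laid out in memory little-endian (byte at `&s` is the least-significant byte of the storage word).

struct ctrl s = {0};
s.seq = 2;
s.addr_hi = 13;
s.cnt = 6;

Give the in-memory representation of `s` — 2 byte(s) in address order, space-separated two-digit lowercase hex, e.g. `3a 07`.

[0+:5] seq=2 & 0x1f = 0x2; word=0x0002
[5+:7] addr_hi=13 & 0x7f = 0xd; word=0x01a2
[12+:4] cnt=6 & 0xf = 0x6; word=0x61a2
word = 0x61a2 → little-endian bytes:
  [0]=0xa2  [1]=0x61

a2 61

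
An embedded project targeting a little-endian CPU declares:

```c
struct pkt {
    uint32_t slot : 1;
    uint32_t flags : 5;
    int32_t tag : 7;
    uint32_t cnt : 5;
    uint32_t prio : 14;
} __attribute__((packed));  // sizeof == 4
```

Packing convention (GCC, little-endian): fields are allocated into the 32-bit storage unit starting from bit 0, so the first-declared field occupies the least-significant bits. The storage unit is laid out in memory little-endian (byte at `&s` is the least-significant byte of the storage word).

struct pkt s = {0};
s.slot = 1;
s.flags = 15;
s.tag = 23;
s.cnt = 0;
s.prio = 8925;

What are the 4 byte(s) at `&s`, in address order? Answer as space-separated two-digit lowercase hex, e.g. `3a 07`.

df 05 74 8b

[0+:1] slot=1 & 0x1 = 0x1; word=0x00000001
[1+:5] flags=15 & 0x1f = 0xf; word=0x0000001f
[6+:7] tag=23 & 0x7f = 0x17; word=0x000005df
[13+:5] cnt=0 & 0x1f = 0x0; word=0x000005df
[18+:14] prio=8925 & 0x3fff = 0x22dd; word=0x8b7405df
word = 0x8b7405df → little-endian bytes:
  [0]=0xdf  [1]=0x05  [2]=0x74  [3]=0x8b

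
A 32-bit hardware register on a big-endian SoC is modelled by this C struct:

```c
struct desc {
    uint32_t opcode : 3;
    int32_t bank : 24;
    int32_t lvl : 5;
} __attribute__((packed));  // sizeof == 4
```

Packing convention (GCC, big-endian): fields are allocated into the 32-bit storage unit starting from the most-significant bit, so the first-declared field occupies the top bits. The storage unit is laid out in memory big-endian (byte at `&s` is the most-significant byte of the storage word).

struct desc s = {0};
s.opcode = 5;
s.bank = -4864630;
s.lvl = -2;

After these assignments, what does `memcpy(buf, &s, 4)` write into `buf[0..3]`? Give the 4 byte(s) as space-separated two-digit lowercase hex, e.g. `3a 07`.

opcode:3 = 5 → 0x5 << 29 → word 0xa0000000
bank:24 = -4864630 → 0xb5c58a << 5 → word 0xb6b8b140
lvl:5 = -2 → 0x1e << 0 → word 0xb6b8b15e
word = 0xb6b8b15e → big-endian bytes:
  [0]=0xb6  [1]=0xb8  [2]=0xb1  [3]=0x5e

b6 b8 b1 5e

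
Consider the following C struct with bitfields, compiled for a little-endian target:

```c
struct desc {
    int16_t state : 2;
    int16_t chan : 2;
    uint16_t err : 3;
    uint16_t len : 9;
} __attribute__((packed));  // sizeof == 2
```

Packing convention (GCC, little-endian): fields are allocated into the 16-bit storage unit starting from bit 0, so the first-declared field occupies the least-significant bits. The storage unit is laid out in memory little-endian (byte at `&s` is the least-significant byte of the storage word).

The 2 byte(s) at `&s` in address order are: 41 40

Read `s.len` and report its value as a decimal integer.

[0]=0x41 [1]=0x40 (little-endian) → word 0x4041
state:2 @ bit 0 → (0x4041>>0)&0x3 = 0x1
chan:2 @ bit 2 → (0x4041>>2)&0x3 = 0x0
err:3 @ bit 4 → (0x4041>>4)&0x7 = 0x4
len:9 @ bit 7 → (0x4041>>7)&0x1ff = 0x80  ←

128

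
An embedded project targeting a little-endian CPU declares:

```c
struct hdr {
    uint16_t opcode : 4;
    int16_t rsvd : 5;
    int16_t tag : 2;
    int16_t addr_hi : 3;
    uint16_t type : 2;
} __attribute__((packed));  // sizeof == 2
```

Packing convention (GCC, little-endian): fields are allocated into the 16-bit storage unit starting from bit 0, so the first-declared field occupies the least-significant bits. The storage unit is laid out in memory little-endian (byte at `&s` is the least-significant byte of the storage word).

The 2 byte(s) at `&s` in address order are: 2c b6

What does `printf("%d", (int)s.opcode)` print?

[0]=0x2c [1]=0xb6 (little-endian) → word 0xb62c
opcode [0+:4] = (word>>0) & 0xf = 12  ←
rsvd [4+:5] = (word>>4) & 0x1f = 2
tag [9+:2] = (word>>9) & 0x3 = 3
addr_hi [11+:3] = (word>>11) & 0x7 = 6
type [14+:2] = (word>>14) & 0x3 = 2

12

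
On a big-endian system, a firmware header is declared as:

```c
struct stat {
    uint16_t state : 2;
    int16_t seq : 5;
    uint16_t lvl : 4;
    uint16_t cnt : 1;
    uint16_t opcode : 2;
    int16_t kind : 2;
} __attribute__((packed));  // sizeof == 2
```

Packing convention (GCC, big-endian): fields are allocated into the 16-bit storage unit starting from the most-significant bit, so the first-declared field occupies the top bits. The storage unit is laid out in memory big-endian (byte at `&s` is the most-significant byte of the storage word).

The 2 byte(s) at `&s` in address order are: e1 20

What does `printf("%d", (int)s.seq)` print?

-16

[0]=0xe1 [1]=0x20 (big-endian) → word 0xe120
state [14+:2] = (word>>14) & 0x3 = 3
seq [9+:5] = (word>>9) & 0x1f = 16  ←
lvl [5+:4] = (word>>5) & 0xf = 9
cnt [4+:1] = (word>>4) & 0x1 = 0
opcode [2+:2] = (word>>2) & 0x3 = 0
kind [0+:2] = (word>>0) & 0x3 = 0
seq signed 5b, MSB=1: 16 - 32 = -16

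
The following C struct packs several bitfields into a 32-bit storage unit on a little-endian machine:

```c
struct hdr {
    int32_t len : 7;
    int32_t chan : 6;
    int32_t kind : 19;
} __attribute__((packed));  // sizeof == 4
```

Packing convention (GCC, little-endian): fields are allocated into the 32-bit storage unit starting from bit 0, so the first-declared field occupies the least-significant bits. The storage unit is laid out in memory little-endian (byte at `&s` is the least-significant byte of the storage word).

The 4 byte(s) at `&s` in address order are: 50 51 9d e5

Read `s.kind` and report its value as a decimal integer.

[0]=0x50 [1]=0x51 [2]=0x9d [3]=0xe5 (little-endian) → word 0xe59d5150
len [0+:7] = (word>>0) & 0x7f = 80
chan [7+:6] = (word>>7) & 0x3f = 34
kind [13+:19] = (word>>13) & 0x7ffff = 470250  ←
kind signed 19b, MSB=1: 470250 - 524288 = -54038

-54038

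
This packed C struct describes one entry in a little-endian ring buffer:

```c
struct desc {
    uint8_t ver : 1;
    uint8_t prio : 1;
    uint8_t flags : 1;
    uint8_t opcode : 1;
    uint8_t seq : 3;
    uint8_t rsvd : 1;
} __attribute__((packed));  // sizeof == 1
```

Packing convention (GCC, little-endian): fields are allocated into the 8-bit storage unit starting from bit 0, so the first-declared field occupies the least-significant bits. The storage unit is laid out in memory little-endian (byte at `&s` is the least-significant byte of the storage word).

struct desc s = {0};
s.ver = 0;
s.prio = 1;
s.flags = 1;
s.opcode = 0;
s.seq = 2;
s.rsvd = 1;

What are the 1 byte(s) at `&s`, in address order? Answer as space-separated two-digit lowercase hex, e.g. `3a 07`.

a6

[0+:1] ver=0 & 0x1 = 0x0; word=0x00
[1+:1] prio=1 & 0x1 = 0x1; word=0x02
[2+:1] flags=1 & 0x1 = 0x1; word=0x06
[3+:1] opcode=0 & 0x1 = 0x0; word=0x06
[4+:3] seq=2 & 0x7 = 0x2; word=0x26
[7+:1] rsvd=1 & 0x1 = 0x1; word=0xa6
word = 0xa6 → little-endian bytes:
  [0]=0xa6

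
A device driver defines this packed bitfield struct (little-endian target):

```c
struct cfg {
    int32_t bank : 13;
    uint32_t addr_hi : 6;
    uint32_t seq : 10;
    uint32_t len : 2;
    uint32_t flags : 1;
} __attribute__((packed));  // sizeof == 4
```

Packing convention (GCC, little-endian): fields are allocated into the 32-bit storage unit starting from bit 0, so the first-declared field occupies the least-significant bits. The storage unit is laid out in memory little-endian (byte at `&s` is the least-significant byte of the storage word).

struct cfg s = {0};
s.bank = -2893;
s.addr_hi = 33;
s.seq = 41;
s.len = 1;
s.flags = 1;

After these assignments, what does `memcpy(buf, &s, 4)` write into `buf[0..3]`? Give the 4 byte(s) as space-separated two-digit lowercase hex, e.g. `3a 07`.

[0+:13] bank=-2893 & 0x1fff = 0x14b3; word=0x000014b3
[13+:6] addr_hi=33 & 0x3f = 0x21; word=0x000434b3
[19+:10] seq=41 & 0x3ff = 0x29; word=0x014c34b3
[29+:2] len=1 & 0x3 = 0x1; word=0x214c34b3
[31+:1] flags=1 & 0x1 = 0x1; word=0xa14c34b3
word = 0xa14c34b3 → little-endian bytes:
  [0]=0xb3  [1]=0x34  [2]=0x4c  [3]=0xa1

b3 34 4c a1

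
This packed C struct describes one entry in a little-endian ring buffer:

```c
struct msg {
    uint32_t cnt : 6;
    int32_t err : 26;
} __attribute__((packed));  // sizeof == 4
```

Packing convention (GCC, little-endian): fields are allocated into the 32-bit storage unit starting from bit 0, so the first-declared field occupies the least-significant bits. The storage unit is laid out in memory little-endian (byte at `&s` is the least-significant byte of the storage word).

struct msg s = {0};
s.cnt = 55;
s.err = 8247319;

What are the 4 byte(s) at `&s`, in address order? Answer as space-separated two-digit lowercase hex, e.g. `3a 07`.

f7 05 76 1f

cnt:6 = 55 → 0x37 << 0 → word 0x00000037
err:26 = 8247319 → 0x7dd817 << 6 → word 0x1f7605f7
word = 0x1f7605f7 → little-endian bytes:
  [0]=0xf7  [1]=0x05  [2]=0x76  [3]=0x1f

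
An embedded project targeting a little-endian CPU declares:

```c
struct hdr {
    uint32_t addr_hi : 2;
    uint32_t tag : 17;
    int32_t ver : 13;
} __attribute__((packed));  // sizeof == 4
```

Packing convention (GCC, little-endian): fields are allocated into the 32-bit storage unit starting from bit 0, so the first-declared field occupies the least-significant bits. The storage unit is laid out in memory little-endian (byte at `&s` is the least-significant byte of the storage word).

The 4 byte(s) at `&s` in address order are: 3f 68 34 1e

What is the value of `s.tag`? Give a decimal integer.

72207

[0]=0x3f [1]=0x68 [2]=0x34 [3]=0x1e (little-endian) → word 0x1e34683f
addr_hi:2 @ bit 0 → (0x1e34683f>>0)&0x3 = 0x3
tag:17 @ bit 2 → (0x1e34683f>>2)&0x1ffff = 0x11a0f  ←
ver:13 @ bit 19 → (0x1e34683f>>19)&0x1fff = 0x3c6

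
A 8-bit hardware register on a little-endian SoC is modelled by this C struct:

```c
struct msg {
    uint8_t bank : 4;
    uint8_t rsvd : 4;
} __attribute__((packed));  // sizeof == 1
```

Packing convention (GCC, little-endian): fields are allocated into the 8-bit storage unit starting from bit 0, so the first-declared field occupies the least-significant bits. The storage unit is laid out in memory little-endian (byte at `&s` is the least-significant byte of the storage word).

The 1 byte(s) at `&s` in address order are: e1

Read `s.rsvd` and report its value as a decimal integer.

14

[0]=0xe1 (little-endian) → word 0xe1
bank [0+:4] = (word>>0) & 0xf = 1
rsvd [4+:4] = (word>>4) & 0xf = 14  ←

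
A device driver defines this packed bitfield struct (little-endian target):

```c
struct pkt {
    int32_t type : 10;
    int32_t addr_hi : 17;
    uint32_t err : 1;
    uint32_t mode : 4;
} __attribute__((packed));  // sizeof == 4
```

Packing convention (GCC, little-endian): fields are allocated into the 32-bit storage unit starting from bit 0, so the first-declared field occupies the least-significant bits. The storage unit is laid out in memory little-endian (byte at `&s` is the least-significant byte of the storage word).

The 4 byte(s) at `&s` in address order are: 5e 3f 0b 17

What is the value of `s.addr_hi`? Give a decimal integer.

[0]=0x5e [1]=0x3f [2]=0x0b [3]=0x17 (little-endian) → word 0x170b3f5e
type [0+:10] = (word>>0) & 0x3ff = 862
addr_hi [10+:17] = (word>>10) & 0x1ffff = 115407  ←
err [27+:1] = (word>>27) & 0x1 = 0
mode [28+:4] = (word>>28) & 0xf = 1
addr_hi signed 17b, MSB=1: 115407 - 131072 = -15665

-15665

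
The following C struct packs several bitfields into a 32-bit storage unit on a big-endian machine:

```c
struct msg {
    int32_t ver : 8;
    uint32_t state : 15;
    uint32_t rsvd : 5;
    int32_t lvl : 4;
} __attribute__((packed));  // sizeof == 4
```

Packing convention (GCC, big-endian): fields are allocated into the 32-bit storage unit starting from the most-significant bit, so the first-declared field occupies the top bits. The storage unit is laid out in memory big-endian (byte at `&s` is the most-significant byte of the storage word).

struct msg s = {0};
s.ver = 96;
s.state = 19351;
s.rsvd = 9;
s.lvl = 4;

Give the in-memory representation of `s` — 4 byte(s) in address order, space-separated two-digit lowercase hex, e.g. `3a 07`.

60 97 2e 94

ver:8 = 96 → 0x60 << 24 → word 0x60000000
state:15 = 19351 → 0x4b97 << 9 → word 0x60972e00
rsvd:5 = 9 → 0x9 << 4 → word 0x60972e90
lvl:4 = 4 → 0x4 << 0 → word 0x60972e94
word = 0x60972e94 → big-endian bytes:
  [0]=0x60  [1]=0x97  [2]=0x2e  [3]=0x94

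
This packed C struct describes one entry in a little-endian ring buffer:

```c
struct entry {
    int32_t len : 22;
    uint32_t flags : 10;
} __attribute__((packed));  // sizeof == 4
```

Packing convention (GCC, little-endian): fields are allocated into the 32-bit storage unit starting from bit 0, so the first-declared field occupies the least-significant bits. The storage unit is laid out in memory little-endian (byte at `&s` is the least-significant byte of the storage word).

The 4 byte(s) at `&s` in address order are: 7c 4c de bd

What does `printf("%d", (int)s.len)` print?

1985660

[0]=0x7c [1]=0x4c [2]=0xde [3]=0xbd (little-endian) → word 0xbdde4c7c
len:22 @ bit 0 → (0xbdde4c7c>>0)&0x3fffff = 0x1e4c7c  ←
flags:10 @ bit 22 → (0xbdde4c7c>>22)&0x3ff = 0x2f7
len signed 22b, MSB=0: value = 1985660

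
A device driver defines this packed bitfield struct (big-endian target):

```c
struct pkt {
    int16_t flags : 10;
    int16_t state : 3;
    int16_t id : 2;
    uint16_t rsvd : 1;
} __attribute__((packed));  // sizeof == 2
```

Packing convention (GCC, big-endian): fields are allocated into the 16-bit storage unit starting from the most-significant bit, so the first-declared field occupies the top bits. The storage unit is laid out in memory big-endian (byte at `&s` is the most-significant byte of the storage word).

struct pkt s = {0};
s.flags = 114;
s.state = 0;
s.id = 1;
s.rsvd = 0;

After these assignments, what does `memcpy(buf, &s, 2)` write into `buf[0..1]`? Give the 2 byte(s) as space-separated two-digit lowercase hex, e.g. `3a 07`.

flags:10 = 114 → 0x72 << 6 → word 0x1c80
state:3 = 0 → 0x0 << 3 → word 0x1c80
id:2 = 1 → 0x1 << 1 → word 0x1c82
rsvd:1 = 0 → 0x0 << 0 → word 0x1c82
word = 0x1c82 → big-endian bytes:
  [0]=0x1c  [1]=0x82

1c 82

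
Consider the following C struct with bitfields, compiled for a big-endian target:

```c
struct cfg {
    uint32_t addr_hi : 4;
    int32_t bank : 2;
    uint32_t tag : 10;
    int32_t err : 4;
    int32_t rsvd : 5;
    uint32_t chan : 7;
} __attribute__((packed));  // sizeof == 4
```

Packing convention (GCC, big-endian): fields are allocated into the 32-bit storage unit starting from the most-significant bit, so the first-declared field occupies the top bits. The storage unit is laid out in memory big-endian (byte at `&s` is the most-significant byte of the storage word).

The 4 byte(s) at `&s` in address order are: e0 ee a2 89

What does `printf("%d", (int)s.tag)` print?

[0]=0xe0 [1]=0xee [2]=0xa2 [3]=0x89 (big-endian) → word 0xe0eea289
addr_hi:4 @ bit 28 → (0xe0eea289>>28)&0xf = 0xe
bank:2 @ bit 26 → (0xe0eea289>>26)&0x3 = 0x0
tag:10 @ bit 16 → (0xe0eea289>>16)&0x3ff = 0xee  ←
err:4 @ bit 12 → (0xe0eea289>>12)&0xf = 0xa
rsvd:5 @ bit 7 → (0xe0eea289>>7)&0x1f = 0x5
chan:7 @ bit 0 → (0xe0eea289>>0)&0x7f = 0x9

238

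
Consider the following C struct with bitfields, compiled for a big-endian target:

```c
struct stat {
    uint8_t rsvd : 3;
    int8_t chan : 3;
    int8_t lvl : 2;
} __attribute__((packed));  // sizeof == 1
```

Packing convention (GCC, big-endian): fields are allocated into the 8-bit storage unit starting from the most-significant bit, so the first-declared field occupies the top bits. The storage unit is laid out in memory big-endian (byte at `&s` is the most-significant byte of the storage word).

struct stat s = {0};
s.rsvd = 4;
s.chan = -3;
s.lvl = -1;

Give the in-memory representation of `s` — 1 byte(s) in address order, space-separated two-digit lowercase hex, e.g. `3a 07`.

97

rsvd:3 = 4 → 0x4 << 5 → word 0x80
chan:3 = -3 → 0x5 << 2 → word 0x94
lvl:2 = -1 → 0x3 << 0 → word 0x97
word = 0x97 → big-endian bytes:
  [0]=0x97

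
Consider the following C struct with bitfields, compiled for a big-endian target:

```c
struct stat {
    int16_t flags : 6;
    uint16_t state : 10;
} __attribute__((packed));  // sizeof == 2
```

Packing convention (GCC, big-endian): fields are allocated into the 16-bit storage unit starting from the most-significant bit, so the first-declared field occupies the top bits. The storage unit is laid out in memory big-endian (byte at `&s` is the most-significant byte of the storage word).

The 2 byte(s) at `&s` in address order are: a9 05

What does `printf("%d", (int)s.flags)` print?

[0]=0xa9 [1]=0x05 (big-endian) → word 0xa905
flags [10+:6] = (word>>10) & 0x3f = 42  ←
state [0+:10] = (word>>0) & 0x3ff = 261
flags signed 6b, MSB=1: 42 - 64 = -22

-22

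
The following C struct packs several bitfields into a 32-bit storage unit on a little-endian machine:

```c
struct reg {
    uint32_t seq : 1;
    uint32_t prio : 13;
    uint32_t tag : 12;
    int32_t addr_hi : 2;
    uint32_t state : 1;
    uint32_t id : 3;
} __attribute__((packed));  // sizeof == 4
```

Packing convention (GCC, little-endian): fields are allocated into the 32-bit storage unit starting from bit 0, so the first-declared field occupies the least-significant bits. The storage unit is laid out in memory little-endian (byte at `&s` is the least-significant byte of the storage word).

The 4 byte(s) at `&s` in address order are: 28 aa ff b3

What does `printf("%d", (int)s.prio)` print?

[0]=0x28 [1]=0xaa [2]=0xff [3]=0xb3 (little-endian) → word 0xb3ffaa28
seq [0+:1] = (word>>0) & 0x1 = 0
prio [1+:13] = (word>>1) & 0x1fff = 5396  ←
tag [14+:12] = (word>>14) & 0xfff = 4094
addr_hi [26+:2] = (word>>26) & 0x3 = 0
state [28+:1] = (word>>28) & 0x1 = 1
id [29+:3] = (word>>29) & 0x7 = 5

5396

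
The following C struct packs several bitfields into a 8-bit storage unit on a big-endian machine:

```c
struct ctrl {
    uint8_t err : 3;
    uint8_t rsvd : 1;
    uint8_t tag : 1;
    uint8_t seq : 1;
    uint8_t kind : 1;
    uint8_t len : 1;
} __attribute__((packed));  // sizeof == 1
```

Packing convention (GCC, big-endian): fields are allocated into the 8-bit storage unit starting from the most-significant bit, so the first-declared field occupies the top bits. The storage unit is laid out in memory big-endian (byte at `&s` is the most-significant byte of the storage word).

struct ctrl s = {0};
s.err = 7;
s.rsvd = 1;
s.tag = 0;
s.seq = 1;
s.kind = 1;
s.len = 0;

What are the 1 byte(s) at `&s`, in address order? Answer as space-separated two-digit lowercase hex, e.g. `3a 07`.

f6

err (3b) val=7 bits=0x7 at bit 5: 0xe0
rsvd (1b) val=1 bits=0x1 at bit 4: 0xf0
tag (1b) val=0 bits=0x0 at bit 3: 0xf0
seq (1b) val=1 bits=0x1 at bit 2: 0xf4
kind (1b) val=1 bits=0x1 at bit 1: 0xf6
len (1b) val=0 bits=0x0 at bit 0: 0xf6
word = 0xf6 → big-endian bytes:
  [0]=0xf6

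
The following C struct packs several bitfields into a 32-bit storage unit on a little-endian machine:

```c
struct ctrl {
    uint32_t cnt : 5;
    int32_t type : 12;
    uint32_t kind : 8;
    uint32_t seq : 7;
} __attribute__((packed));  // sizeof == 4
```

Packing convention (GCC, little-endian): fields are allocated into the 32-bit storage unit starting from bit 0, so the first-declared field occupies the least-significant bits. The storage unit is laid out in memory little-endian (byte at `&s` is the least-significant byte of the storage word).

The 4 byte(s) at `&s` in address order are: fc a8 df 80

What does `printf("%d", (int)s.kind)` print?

111

[0]=0xfc [1]=0xa8 [2]=0xdf [3]=0x80 (little-endian) → word 0x80dfa8fc
cnt:5 @ bit 0 → (0x80dfa8fc>>0)&0x1f = 0x1c
type:12 @ bit 5 → (0x80dfa8fc>>5)&0xfff = 0xd47
kind:8 @ bit 17 → (0x80dfa8fc>>17)&0xff = 0x6f  ←
seq:7 @ bit 25 → (0x80dfa8fc>>25)&0x7f = 0x40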